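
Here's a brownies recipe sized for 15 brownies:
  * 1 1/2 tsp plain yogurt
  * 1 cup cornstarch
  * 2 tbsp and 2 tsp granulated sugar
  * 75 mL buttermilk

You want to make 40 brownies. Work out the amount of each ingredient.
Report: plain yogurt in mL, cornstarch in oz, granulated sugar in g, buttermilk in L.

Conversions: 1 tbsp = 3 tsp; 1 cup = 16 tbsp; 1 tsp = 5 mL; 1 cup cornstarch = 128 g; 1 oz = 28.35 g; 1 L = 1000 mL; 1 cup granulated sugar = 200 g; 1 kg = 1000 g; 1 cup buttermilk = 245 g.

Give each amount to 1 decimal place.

Scaling factor: 40/15 = 8/3.
plain yogurt: 1.5 tsp × 8/3 × 5 mL/tsp = 20.0 mL
cornstarch: 1 cup × 8/3 × 128 g/cup ÷ 28.35 g/oz ≈ 12.0 oz
granulated sugar: (2 tbsp + 2 tsp = 8/3 tbsp) × 8/3 ÷ 16 tbsp/cup × 200 g/cup ≈ 88.9 g
buttermilk: 75 mL × 8/3 ÷ 1000 mL/L = 0.2 L

plain yogurt: 20.0 mL; cornstarch: 12.0 oz; granulated sugar: 88.9 g; buttermilk: 0.2 L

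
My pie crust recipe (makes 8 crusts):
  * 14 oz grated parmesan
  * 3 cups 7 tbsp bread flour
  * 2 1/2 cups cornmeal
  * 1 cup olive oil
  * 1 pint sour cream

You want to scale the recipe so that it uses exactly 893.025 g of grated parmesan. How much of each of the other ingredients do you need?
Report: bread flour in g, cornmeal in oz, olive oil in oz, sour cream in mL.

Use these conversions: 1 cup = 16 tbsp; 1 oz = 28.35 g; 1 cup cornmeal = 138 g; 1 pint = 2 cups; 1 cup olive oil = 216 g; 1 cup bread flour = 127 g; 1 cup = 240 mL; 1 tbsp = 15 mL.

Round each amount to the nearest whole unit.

bread flour: 982 g; cornmeal: 27 oz; olive oil: 17 oz; sour cream: 1080 mL

The original recipe has 396.9 g of grated parmesan, so the scaling factor is 893.025 ÷ 396.9 = 9/4 = 2.25.
bread flour: (3 cup + 7 tbsp = 3.4375 cup) × 9/4 × 127 g/cup ≈ 982 g
cornmeal: 2.5 cup × 9/4 × 138 g/cup ÷ 28.35 g/oz ≈ 27 oz
olive oil: 1 cup × 9/4 × 216 g/cup ÷ 28.35 g/oz ≈ 17 oz
sour cream: 1 pint × 9/4 × 2 cup/pint × 240 mL/cup = 1080 mL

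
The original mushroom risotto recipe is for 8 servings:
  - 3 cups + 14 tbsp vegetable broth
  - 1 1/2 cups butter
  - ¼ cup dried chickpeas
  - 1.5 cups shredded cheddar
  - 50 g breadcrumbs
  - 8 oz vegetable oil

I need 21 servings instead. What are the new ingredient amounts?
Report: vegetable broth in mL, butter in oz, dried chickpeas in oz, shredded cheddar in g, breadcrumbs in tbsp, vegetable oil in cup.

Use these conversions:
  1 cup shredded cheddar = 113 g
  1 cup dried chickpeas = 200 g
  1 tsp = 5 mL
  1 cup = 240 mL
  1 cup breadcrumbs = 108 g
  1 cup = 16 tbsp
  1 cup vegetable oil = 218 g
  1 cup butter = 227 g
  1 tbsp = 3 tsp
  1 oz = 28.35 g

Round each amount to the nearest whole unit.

vegetable broth: 2441 mL; butter: 32 oz; dried chickpeas: 5 oz; shredded cheddar: 445 g; breadcrumbs: 19 tbsp; vegetable oil: 3 cup

Scaling factor: 21/8 = 2.625.
vegetable broth: (3 cup + 14 tbsp = 3.875 cup) × 21/8 × 240 mL/cup ≈ 2441 mL
butter: 1.5 cup × 21/8 × 227 g/cup ÷ 28.35 g/oz ≈ 32 oz
dried chickpeas: 0.25 cup × 21/8 × 200 g/cup ÷ 28.35 g/oz ≈ 5 oz
shredded cheddar: 1.5 cup × 21/8 × 113 g/cup ≈ 445 g
breadcrumbs: 50 g × 21/8 ÷ 108 g/cup × 16 tbsp/cup ≈ 19 tbsp
vegetable oil: 8 oz × 21/8 × 28.35 g/oz ÷ 218 g/cup ≈ 3 cup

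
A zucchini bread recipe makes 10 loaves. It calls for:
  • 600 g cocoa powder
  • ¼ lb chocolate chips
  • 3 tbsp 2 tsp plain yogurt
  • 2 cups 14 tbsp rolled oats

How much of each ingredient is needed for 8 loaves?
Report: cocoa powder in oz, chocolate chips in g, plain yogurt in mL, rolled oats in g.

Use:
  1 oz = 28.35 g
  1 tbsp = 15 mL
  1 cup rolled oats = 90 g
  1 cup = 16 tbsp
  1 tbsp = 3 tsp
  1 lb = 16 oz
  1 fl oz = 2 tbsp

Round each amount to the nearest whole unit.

Scaling factor: 8/10 = 4/5 = 0.8.
cocoa powder: 600 g × 4/5 ÷ 28.35 g/oz ≈ 17 oz
chocolate chips: 0.25 lb × 4/5 × 16 oz/lb × 28.35 g/oz ≈ 91 g
plain yogurt: (3 tbsp + 2 tsp = 11/3 tbsp) × 4/5 × 15 mL/tbsp = 44 mL
rolled oats: (2 cup + 14 tbsp = 2.875 cup) × 4/5 × 90 g/cup = 207 g

cocoa powder: 17 oz; chocolate chips: 91 g; plain yogurt: 44 mL; rolled oats: 207 g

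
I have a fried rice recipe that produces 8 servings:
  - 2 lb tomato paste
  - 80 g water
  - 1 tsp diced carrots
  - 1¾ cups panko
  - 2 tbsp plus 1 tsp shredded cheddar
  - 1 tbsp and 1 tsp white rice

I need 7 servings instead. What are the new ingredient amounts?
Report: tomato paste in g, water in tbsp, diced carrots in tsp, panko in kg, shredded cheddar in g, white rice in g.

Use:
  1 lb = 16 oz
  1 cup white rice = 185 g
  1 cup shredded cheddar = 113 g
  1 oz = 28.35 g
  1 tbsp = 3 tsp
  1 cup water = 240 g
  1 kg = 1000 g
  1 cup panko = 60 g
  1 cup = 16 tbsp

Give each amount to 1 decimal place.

Scaling factor: 7/8 = 0.875.
tomato paste: 2 lb × 7/8 × 16 oz/lb × 28.35 g/oz = 793.8 g
water: 80 g × 7/8 ÷ 240 g/cup × 16 tbsp/cup ≈ 4.7 tbsp
diced carrots: 1 tsp × 7/8 ≈ 0.9 tsp
panko: 1.75 cup × 7/8 × 60 g/cup ÷ 1000 g/kg ≈ 0.1 kg
shredded cheddar: (2 tbsp + 1 tsp = 7/3 tbsp) × 7/8 ÷ 16 tbsp/cup × 113 g/cup ≈ 14.4 g
white rice: (1 tbsp + 1 tsp = 4/3 tbsp) × 7/8 ÷ 16 tbsp/cup × 185 g/cup ≈ 13.5 g

tomato paste: 793.8 g; water: 4.7 tbsp; diced carrots: 0.9 tsp; panko: 0.1 kg; shredded cheddar: 14.4 g; white rice: 13.5 g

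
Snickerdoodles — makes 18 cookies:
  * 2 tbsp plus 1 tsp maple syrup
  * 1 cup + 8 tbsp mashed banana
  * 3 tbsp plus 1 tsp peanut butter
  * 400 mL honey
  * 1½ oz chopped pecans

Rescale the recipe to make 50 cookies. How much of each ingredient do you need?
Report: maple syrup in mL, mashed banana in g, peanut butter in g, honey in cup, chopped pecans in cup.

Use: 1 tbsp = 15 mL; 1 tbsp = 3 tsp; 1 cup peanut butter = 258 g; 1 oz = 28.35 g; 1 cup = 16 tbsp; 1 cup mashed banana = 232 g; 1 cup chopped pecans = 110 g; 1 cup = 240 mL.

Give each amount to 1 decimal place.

Scaling factor: 50/18 = 25/9.
maple syrup: (2 tbsp + 1 tsp = 7/3 tbsp) × 25/9 × 15 mL/tbsp ≈ 97.2 mL
mashed banana: (1 cup + 8 tbsp = 1.5 cup) × 25/9 × 232 g/cup ≈ 966.7 g
peanut butter: (3 tbsp + 1 tsp = 10/3 tbsp) × 25/9 ÷ 16 tbsp/cup × 258 g/cup ≈ 149.3 g
honey: 400 mL × 25/9 ÷ 240 mL/cup ≈ 4.6 cup
chopped pecans: 1.5 oz × 25/9 × 28.35 g/oz ÷ 110 g/cup ≈ 1.1 cup

maple syrup: 97.2 mL; mashed banana: 966.7 g; peanut butter: 149.3 g; honey: 4.6 cup; chopped pecans: 1.1 cup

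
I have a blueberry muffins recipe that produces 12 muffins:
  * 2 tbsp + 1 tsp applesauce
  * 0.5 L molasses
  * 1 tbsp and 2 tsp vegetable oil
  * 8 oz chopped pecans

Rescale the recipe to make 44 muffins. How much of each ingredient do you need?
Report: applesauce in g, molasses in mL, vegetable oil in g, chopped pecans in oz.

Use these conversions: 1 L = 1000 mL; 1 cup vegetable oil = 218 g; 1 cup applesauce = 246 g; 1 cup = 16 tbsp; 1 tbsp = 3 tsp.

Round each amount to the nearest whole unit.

applesauce: 132 g; molasses: 1833 mL; vegetable oil: 83 g; chopped pecans: 29 oz

Scaling factor: 44/12 = 11/3.
applesauce: (2 tbsp + 1 tsp = 7/3 tbsp) × 11/3 ÷ 16 tbsp/cup × 246 g/cup ≈ 132 g
molasses: 0.5 L × 11/3 × 1000 mL/L ≈ 1833 mL
vegetable oil: (1 tbsp + 2 tsp = 5/3 tbsp) × 11/3 ÷ 16 tbsp/cup × 218 g/cup ≈ 83 g
chopped pecans: 8 oz × 11/3 ≈ 29 oz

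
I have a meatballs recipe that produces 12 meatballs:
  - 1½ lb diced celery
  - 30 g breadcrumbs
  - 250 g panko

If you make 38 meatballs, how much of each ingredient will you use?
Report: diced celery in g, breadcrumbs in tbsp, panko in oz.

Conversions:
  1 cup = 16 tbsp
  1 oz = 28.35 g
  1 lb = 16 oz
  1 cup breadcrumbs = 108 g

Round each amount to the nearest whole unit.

Scaling factor: 38/12 = 19/6.
diced celery: 1.5 lb × 19/6 × 16 oz/lb × 28.35 g/oz ≈ 2155 g
breadcrumbs: 30 g × 19/6 ÷ 108 g/cup × 16 tbsp/cup ≈ 14 tbsp
panko: 250 g × 19/6 ÷ 28.35 g/oz ≈ 28 oz

diced celery: 2155 g; breadcrumbs: 14 tbsp; panko: 28 oz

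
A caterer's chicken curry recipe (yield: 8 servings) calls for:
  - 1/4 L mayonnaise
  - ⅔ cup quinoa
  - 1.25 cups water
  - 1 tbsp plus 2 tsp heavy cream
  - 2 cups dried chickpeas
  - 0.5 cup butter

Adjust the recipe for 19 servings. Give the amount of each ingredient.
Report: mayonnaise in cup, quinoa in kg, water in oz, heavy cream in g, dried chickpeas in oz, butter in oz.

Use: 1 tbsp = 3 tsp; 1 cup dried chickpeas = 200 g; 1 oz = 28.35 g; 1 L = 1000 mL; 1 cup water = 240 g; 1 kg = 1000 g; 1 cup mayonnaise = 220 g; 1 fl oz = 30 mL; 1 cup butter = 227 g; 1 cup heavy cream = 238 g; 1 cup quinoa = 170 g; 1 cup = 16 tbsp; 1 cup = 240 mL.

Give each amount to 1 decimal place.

mayonnaise: 2.5 cup; quinoa: 0.3 kg; water: 25.1 oz; heavy cream: 58.9 g; dried chickpeas: 33.5 oz; butter: 9.5 oz

Scaling factor: 19/8 = 2.375.
mayonnaise: 0.25 L × 19/8 × 1000 mL/L ÷ 240 mL/cup ≈ 2.5 cup
quinoa: 2/3 cup × 19/8 × 170 g/cup ÷ 1000 g/kg ≈ 0.3 kg
water: 1.25 cup × 19/8 × 240 g/cup ÷ 28.35 g/oz ≈ 25.1 oz
heavy cream: (1 tbsp + 2 tsp = 5/3 tbsp) × 19/8 ÷ 16 tbsp/cup × 238 g/cup ≈ 58.9 g
dried chickpeas: 2 cup × 19/8 × 200 g/cup ÷ 28.35 g/oz ≈ 33.5 oz
butter: 0.5 cup × 19/8 × 227 g/cup ÷ 28.35 g/oz ≈ 9.5 oz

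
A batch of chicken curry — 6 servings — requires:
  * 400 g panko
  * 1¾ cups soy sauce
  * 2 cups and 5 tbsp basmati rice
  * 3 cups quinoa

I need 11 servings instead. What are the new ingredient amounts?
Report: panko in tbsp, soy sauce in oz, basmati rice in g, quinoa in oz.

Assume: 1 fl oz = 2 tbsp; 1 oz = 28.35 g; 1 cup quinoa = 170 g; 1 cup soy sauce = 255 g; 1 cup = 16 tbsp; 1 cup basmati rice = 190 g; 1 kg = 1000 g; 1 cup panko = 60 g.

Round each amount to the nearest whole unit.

panko: 196 tbsp; soy sauce: 29 oz; basmati rice: 806 g; quinoa: 33 oz

Scaling factor: 11/6.
panko: 400 g × 11/6 ÷ 60 g/cup × 16 tbsp/cup ≈ 196 tbsp
soy sauce: 1.75 cup × 11/6 × 255 g/cup ÷ 28.35 g/oz ≈ 29 oz
basmati rice: (2 cup + 5 tbsp = 2.3125 cup) × 11/6 × 190 g/cup ≈ 806 g
quinoa: 3 cup × 11/6 × 170 g/cup ÷ 28.35 g/oz ≈ 33 oz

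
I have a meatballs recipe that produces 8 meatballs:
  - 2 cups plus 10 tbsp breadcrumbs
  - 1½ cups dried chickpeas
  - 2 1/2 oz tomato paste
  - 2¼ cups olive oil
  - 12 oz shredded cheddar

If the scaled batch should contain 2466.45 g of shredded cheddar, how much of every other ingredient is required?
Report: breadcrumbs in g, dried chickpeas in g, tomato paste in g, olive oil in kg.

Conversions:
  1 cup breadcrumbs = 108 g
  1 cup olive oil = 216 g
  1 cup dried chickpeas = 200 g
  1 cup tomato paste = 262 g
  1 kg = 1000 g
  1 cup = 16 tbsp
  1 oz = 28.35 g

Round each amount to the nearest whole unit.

The original recipe has 340.2 g of shredded cheddar, so the scaling factor is 2466.45 ÷ 340.2 = 29/4 = 7.25.
breadcrumbs: (2 cup + 10 tbsp = 2.625 cup) × 29/4 × 108 g/cup ≈ 2055 g
dried chickpeas: 1.5 cup × 29/4 × 200 g/cup = 2175 g
tomato paste: 2.5 oz × 29/4 × 28.35 g/oz ≈ 514 g
olive oil: 2.25 cup × 29/4 × 216 g/cup ÷ 1000 g/kg ≈ 4 kg

breadcrumbs: 2055 g; dried chickpeas: 2175 g; tomato paste: 514 g; olive oil: 4 kg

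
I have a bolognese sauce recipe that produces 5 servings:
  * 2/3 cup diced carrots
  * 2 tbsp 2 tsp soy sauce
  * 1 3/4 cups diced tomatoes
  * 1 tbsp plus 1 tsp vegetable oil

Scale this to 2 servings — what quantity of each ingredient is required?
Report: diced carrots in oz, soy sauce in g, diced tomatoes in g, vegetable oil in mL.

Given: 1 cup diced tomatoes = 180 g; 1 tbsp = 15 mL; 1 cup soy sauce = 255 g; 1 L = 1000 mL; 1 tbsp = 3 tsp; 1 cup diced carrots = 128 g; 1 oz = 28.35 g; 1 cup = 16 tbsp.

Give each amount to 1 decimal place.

Scaling factor: 2/5 = 0.4.
diced carrots: 2/3 cup × 2/5 × 128 g/cup ÷ 28.35 g/oz ≈ 1.2 oz
soy sauce: (2 tbsp + 2 tsp = 8/3 tbsp) × 2/5 ÷ 16 tbsp/cup × 255 g/cup = 17.0 g
diced tomatoes: 1.75 cup × 2/5 × 180 g/cup = 126.0 g
vegetable oil: (1 tbsp + 1 tsp = 4/3 tbsp) × 2/5 × 15 mL/tbsp = 8.0 mL

diced carrots: 1.2 oz; soy sauce: 17.0 g; diced tomatoes: 126.0 g; vegetable oil: 8.0 mL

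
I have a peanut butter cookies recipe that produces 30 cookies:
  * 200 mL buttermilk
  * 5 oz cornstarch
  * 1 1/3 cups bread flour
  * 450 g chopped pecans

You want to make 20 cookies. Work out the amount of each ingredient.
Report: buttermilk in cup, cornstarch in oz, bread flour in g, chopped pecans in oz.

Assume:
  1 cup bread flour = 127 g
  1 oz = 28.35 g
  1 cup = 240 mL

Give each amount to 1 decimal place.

buttermilk: 0.6 cup; cornstarch: 3.3 oz; bread flour: 112.9 g; chopped pecans: 10.6 oz

Scaling factor: 20/30 = 2/3.
buttermilk: 200 mL × 2/3 ÷ 240 mL/cup ≈ 0.6 cup
cornstarch: 5 oz × 2/3 ≈ 3.3 oz
bread flour: 4/3 cup × 2/3 × 127 g/cup ≈ 112.9 g
chopped pecans: 450 g × 2/3 ÷ 28.35 g/oz ≈ 10.6 oz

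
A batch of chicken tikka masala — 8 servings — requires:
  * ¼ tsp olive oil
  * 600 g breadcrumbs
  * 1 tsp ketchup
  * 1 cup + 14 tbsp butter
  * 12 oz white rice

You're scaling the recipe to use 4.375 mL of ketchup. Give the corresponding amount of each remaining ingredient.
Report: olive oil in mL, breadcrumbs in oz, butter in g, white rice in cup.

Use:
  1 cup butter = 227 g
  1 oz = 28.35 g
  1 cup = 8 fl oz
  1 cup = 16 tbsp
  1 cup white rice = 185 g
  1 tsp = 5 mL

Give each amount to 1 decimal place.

olive oil: 1.1 mL; breadcrumbs: 18.5 oz; butter: 372.4 g; white rice: 1.6 cup

The original recipe has 5 mL of ketchup, so the scaling factor is 4.375 ÷ 5 = 7/8 = 0.875.
olive oil: 0.25 tsp × 7/8 × 5 mL/tsp ≈ 1.1 mL
breadcrumbs: 600 g × 7/8 ÷ 28.35 g/oz ≈ 18.5 oz
butter: (1 cup + 14 tbsp = 1.875 cup) × 7/8 × 227 g/cup ≈ 372.4 g
white rice: 12 oz × 7/8 × 28.35 g/oz ÷ 185 g/cup ≈ 1.6 cup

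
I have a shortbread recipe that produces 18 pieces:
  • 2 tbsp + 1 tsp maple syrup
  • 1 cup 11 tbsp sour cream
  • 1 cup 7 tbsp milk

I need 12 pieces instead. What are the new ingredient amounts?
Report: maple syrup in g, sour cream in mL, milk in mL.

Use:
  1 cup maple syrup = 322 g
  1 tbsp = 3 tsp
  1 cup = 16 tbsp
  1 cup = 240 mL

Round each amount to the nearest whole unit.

maple syrup: 31 g; sour cream: 270 mL; milk: 230 mL

Scaling factor: 12/18 = 2/3.
maple syrup: (2 tbsp + 1 tsp = 7/3 tbsp) × 2/3 ÷ 16 tbsp/cup × 322 g/cup ≈ 31 g
sour cream: (1 cup + 11 tbsp = 1.6875 cup) × 2/3 × 240 mL/cup = 270 mL
milk: (1 cup + 7 tbsp = 1.4375 cup) × 2/3 × 240 mL/cup = 230 mL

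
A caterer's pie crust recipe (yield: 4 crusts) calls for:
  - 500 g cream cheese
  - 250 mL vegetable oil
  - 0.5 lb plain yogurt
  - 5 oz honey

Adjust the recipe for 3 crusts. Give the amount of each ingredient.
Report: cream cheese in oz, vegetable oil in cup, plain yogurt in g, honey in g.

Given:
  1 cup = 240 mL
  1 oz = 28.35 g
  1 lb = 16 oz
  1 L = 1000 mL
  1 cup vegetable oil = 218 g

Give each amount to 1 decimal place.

cream cheese: 13.2 oz; vegetable oil: 0.8 cup; plain yogurt: 170.1 g; honey: 106.3 g

Scaling factor: 3/4 = 0.75.
cream cheese: 500 g × 3/4 ÷ 28.35 g/oz ≈ 13.2 oz
vegetable oil: 250 mL × 3/4 ÷ 240 mL/cup ≈ 0.8 cup
plain yogurt: 0.5 lb × 3/4 × 16 oz/lb × 28.35 g/oz = 170.1 g
honey: 5 oz × 3/4 × 28.35 g/oz ≈ 106.3 g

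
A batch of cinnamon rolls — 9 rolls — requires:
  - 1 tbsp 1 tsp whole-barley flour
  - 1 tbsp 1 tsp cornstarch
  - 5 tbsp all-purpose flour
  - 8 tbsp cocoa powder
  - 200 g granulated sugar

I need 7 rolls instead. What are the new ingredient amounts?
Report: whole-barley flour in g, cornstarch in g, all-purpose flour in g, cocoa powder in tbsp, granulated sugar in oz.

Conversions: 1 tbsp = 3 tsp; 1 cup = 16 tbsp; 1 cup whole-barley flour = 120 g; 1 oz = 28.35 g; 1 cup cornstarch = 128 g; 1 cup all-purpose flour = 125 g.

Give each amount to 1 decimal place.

whole-barley flour: 7.8 g; cornstarch: 8.3 g; all-purpose flour: 30.4 g; cocoa powder: 6.2 tbsp; granulated sugar: 5.5 oz

Scaling factor: 7/9.
whole-barley flour: (1 tbsp + 1 tsp = 4/3 tbsp) × 7/9 ÷ 16 tbsp/cup × 120 g/cup ≈ 7.8 g
cornstarch: (1 tbsp + 1 tsp = 4/3 tbsp) × 7/9 ÷ 16 tbsp/cup × 128 g/cup ≈ 8.3 g
all-purpose flour: 5 tbsp × 7/9 ÷ 16 tbsp/cup × 125 g/cup ≈ 30.4 g
cocoa powder: 8 tbsp × 7/9 ≈ 6.2 tbsp
granulated sugar: 200 g × 7/9 ÷ 28.35 g/oz ≈ 5.5 oz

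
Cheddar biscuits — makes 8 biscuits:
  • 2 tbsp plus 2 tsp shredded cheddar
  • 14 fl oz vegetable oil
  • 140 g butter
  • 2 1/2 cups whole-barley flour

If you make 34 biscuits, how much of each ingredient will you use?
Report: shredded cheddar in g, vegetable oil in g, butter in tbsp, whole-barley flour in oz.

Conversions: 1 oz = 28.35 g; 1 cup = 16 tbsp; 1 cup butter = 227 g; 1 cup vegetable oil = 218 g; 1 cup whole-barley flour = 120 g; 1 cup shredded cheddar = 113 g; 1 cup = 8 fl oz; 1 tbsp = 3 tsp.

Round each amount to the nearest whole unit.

shredded cheddar: 80 g; vegetable oil: 1621 g; butter: 42 tbsp; whole-barley flour: 45 oz

Scaling factor: 34/8 = 17/4 = 4.25.
shredded cheddar: (2 tbsp + 2 tsp = 8/3 tbsp) × 17/4 ÷ 16 tbsp/cup × 113 g/cup ≈ 80 g
vegetable oil: 14 fl oz × 17/4 ÷ 8 fl oz/cup × 218 g/cup ≈ 1621 g
butter: 140 g × 17/4 ÷ 227 g/cup × 16 tbsp/cup ≈ 42 tbsp
whole-barley flour: 2.5 cup × 17/4 × 120 g/cup ÷ 28.35 g/oz ≈ 45 oz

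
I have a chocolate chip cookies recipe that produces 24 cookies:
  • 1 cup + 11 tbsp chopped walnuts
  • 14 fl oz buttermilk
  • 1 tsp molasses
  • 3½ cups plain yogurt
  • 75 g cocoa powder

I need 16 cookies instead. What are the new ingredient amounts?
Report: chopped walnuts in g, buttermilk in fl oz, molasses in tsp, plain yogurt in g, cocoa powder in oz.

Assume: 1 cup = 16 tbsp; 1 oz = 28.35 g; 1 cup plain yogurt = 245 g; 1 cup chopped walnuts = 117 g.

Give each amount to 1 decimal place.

Scaling factor: 16/24 = 2/3.
chopped walnuts: (1 cup + 11 tbsp = 1.6875 cup) × 2/3 × 117 g/cup ≈ 131.6 g
buttermilk: 14 fl oz × 2/3 ≈ 9.3 fl oz
molasses: 1 tsp × 2/3 ≈ 0.7 tsp
plain yogurt: 3.5 cup × 2/3 × 245 g/cup ≈ 571.7 g
cocoa powder: 75 g × 2/3 ÷ 28.35 g/oz ≈ 1.8 oz

chopped walnuts: 131.6 g; buttermilk: 9.3 fl oz; molasses: 0.7 tsp; plain yogurt: 571.7 g; cocoa powder: 1.8 oz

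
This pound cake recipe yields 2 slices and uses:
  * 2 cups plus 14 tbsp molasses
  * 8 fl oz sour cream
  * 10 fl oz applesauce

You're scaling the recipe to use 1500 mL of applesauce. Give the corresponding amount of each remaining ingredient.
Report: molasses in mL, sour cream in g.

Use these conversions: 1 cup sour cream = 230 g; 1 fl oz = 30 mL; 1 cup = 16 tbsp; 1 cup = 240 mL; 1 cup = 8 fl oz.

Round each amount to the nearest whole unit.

molasses: 3450 mL; sour cream: 1150 g

The original recipe has 300 mL of applesauce, so the scaling factor is 1500 ÷ 300 = 5.
molasses: (2 cup + 14 tbsp = 2.875 cup) × 5 × 240 mL/cup = 3450 mL
sour cream: 8 fl oz × 5 ÷ 8 fl oz/cup × 230 g/cup = 1150 g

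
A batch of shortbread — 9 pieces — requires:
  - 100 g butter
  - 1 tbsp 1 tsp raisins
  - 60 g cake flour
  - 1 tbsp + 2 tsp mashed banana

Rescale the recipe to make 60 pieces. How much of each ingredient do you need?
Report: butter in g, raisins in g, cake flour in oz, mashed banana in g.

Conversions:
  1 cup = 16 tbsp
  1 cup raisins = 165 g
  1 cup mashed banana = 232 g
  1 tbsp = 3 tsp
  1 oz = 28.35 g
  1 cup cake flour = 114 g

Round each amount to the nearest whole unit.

butter: 667 g; raisins: 92 g; cake flour: 14 oz; mashed banana: 161 g

Scaling factor: 60/9 = 20/3.
butter: 100 g × 20/3 ≈ 667 g
raisins: (1 tbsp + 1 tsp = 4/3 tbsp) × 20/3 ÷ 16 tbsp/cup × 165 g/cup ≈ 92 g
cake flour: 60 g × 20/3 ÷ 28.35 g/oz ≈ 14 oz
mashed banana: (1 tbsp + 2 tsp = 5/3 tbsp) × 20/3 ÷ 16 tbsp/cup × 232 g/cup ≈ 161 g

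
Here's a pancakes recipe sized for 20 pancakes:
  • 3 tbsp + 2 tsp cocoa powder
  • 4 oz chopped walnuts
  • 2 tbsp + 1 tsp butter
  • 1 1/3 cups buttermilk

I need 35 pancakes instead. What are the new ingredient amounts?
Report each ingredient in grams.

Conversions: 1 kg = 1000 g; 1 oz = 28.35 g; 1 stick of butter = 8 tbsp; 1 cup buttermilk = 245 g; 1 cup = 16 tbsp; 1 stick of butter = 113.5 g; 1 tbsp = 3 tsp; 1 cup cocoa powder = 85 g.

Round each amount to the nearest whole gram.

cocoa powder: 34 g; chopped walnuts: 198 g; butter: 58 g; buttermilk: 572 g

Scaling factor: 35/20 = 7/4 = 1.75.
cocoa powder: (3 tbsp + 2 tsp = 11/3 tbsp) × 7/4 ÷ 16 tbsp/cup × 85 g/cup ≈ 34 g
chopped walnuts: 4 oz × 7/4 × 28.35 g/oz ≈ 198 g
butter: (2 tbsp + 1 tsp = 7/3 tbsp) × 7/4 ÷ 8 tbsp/stick × 113.5 g/stick ≈ 58 g
buttermilk: 4/3 cup × 7/4 × 245 g/cup ≈ 572 g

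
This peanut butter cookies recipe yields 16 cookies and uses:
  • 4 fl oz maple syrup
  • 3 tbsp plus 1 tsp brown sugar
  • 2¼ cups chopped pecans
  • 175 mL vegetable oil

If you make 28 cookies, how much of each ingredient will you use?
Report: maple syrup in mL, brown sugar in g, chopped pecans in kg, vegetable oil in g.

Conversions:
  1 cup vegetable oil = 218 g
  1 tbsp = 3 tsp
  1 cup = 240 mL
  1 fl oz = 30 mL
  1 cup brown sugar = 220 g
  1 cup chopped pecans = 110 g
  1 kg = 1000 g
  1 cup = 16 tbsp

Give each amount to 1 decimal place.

Scaling factor: 28/16 = 7/4 = 1.75.
maple syrup: 4 fl oz × 7/4 × 30 mL/fl oz = 210.0 mL
brown sugar: (3 tbsp + 1 tsp = 10/3 tbsp) × 7/4 ÷ 16 tbsp/cup × 220 g/cup ≈ 80.2 g
chopped pecans: 2.25 cup × 7/4 × 110 g/cup ÷ 1000 g/kg ≈ 0.4 kg
vegetable oil: 175 mL × 7/4 ÷ 240 mL/cup × 218 g/cup ≈ 278.2 g

maple syrup: 210.0 mL; brown sugar: 80.2 g; chopped pecans: 0.4 kg; vegetable oil: 278.2 g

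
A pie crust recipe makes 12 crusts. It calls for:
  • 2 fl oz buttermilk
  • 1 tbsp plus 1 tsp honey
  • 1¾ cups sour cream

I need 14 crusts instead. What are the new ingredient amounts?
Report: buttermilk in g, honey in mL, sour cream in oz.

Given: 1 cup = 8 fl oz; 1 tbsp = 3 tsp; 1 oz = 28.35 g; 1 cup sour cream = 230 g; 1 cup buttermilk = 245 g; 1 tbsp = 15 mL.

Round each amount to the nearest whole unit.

buttermilk: 71 g; honey: 23 mL; sour cream: 17 oz

Scaling factor: 14/12 = 7/6.
buttermilk: 2 fl oz × 7/6 ÷ 8 fl oz/cup × 245 g/cup ≈ 71 g
honey: (1 tbsp + 1 tsp = 4/3 tbsp) × 7/6 × 15 mL/tbsp ≈ 23 mL
sour cream: 1.75 cup × 7/6 × 230 g/cup ÷ 28.35 g/oz ≈ 17 oz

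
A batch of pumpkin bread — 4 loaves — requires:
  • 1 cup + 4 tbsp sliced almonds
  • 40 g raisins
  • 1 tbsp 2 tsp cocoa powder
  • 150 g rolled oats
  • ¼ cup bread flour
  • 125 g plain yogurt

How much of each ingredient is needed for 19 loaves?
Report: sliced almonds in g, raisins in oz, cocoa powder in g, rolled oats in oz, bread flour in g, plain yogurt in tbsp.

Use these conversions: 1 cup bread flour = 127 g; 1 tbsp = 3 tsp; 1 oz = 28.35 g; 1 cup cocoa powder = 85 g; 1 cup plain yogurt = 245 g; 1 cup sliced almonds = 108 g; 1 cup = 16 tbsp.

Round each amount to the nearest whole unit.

Scaling factor: 19/4 = 4.75.
sliced almonds: (1 cup + 4 tbsp = 1.25 cup) × 19/4 × 108 g/cup ≈ 641 g
raisins: 40 g × 19/4 ÷ 28.35 g/oz ≈ 7 oz
cocoa powder: (1 tbsp + 2 tsp = 5/3 tbsp) × 19/4 ÷ 16 tbsp/cup × 85 g/cup ≈ 42 g
rolled oats: 150 g × 19/4 ÷ 28.35 g/oz ≈ 25 oz
bread flour: 0.25 cup × 19/4 × 127 g/cup ≈ 151 g
plain yogurt: 125 g × 19/4 ÷ 245 g/cup × 16 tbsp/cup ≈ 39 tbsp

sliced almonds: 641 g; raisins: 7 oz; cocoa powder: 42 g; rolled oats: 25 oz; bread flour: 151 g; plain yogurt: 39 tbsp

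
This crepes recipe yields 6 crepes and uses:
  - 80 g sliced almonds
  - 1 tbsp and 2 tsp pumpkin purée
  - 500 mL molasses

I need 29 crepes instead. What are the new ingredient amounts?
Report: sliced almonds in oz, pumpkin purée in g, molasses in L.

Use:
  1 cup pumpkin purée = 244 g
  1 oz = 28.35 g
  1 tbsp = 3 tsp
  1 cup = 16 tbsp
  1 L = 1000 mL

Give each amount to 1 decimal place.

Scaling factor: 29/6.
sliced almonds: 80 g × 29/6 ÷ 28.35 g/oz ≈ 13.6 oz
pumpkin purée: (1 tbsp + 2 tsp = 5/3 tbsp) × 29/6 ÷ 16 tbsp/cup × 244 g/cup ≈ 122.8 g
molasses: 500 mL × 29/6 ÷ 1000 mL/L ≈ 2.4 L

sliced almonds: 13.6 oz; pumpkin purée: 122.8 g; molasses: 2.4 L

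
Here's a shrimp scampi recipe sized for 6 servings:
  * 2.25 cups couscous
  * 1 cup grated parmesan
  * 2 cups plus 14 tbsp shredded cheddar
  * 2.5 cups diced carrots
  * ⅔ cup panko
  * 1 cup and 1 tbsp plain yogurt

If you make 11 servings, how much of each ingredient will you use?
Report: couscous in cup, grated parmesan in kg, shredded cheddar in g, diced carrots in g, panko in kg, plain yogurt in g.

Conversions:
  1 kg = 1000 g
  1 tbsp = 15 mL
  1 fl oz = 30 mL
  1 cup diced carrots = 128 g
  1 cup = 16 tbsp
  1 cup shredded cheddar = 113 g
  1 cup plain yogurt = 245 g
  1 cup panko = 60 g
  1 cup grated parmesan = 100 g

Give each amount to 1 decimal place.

couscous: 4.1 cup; grated parmesan: 0.2 kg; shredded cheddar: 595.6 g; diced carrots: 586.7 g; panko: 0.1 kg; plain yogurt: 477.2 g

Scaling factor: 11/6.
couscous: 2.25 cup × 11/6 ≈ 4.1 cup
grated parmesan: 1 cup × 11/6 × 100 g/cup ÷ 1000 g/kg ≈ 0.2 kg
shredded cheddar: (2 cup + 14 tbsp = 2.875 cup) × 11/6 × 113 g/cup ≈ 595.6 g
diced carrots: 2.5 cup × 11/6 × 128 g/cup ≈ 586.7 g
panko: 2/3 cup × 11/6 × 60 g/cup ÷ 1000 g/kg ≈ 0.1 kg
plain yogurt: (1 cup + 1 tbsp = 1.0625 cup) × 11/6 × 245 g/cup ≈ 477.2 g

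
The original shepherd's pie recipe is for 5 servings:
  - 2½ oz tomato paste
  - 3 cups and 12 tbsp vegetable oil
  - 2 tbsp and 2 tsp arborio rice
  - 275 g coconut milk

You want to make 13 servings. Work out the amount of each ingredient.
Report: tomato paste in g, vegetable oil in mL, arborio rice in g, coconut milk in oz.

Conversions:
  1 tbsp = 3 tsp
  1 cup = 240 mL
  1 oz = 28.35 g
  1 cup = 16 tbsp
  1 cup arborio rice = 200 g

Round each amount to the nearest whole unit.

Scaling factor: 13/5 = 2.6.
tomato paste: 2.5 oz × 13/5 × 28.35 g/oz ≈ 184 g
vegetable oil: (3 cup + 12 tbsp = 3.75 cup) × 13/5 × 240 mL/cup = 2340 mL
arborio rice: (2 tbsp + 2 tsp = 8/3 tbsp) × 13/5 ÷ 16 tbsp/cup × 200 g/cup ≈ 87 g
coconut milk: 275 g × 13/5 ÷ 28.35 g/oz ≈ 25 oz

tomato paste: 184 g; vegetable oil: 2340 mL; arborio rice: 87 g; coconut milk: 25 oz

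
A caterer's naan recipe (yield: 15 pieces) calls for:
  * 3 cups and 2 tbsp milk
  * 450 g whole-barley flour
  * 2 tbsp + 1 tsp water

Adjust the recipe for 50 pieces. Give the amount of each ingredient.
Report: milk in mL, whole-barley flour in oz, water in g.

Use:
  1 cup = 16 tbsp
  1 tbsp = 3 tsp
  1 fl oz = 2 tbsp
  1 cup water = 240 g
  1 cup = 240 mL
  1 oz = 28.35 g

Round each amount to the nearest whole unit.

milk: 2500 mL; whole-barley flour: 53 oz; water: 117 g

Scaling factor: 50/15 = 10/3.
milk: (3 cup + 2 tbsp = 3.125 cup) × 10/3 × 240 mL/cup = 2500 mL
whole-barley flour: 450 g × 10/3 ÷ 28.35 g/oz ≈ 53 oz
water: (2 tbsp + 1 tsp = 7/3 tbsp) × 10/3 ÷ 16 tbsp/cup × 240 g/cup ≈ 117 g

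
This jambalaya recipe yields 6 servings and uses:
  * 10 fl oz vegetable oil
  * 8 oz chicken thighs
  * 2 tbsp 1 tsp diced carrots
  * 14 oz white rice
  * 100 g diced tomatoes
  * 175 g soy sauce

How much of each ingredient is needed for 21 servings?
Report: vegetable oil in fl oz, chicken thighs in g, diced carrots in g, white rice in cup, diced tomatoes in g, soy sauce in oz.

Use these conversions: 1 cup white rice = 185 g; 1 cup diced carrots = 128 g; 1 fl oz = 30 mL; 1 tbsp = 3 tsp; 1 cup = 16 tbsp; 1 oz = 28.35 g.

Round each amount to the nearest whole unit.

vegetable oil: 35 fl oz; chicken thighs: 794 g; diced carrots: 65 g; white rice: 8 cup; diced tomatoes: 350 g; soy sauce: 22 oz

Scaling factor: 21/6 = 7/2 = 3.5.
vegetable oil: 10 fl oz × 7/2 = 35 fl oz
chicken thighs: 8 oz × 7/2 × 28.35 g/oz ≈ 794 g
diced carrots: (2 tbsp + 1 tsp = 7/3 tbsp) × 7/2 ÷ 16 tbsp/cup × 128 g/cup ≈ 65 g
white rice: 14 oz × 7/2 × 28.35 g/oz ÷ 185 g/cup ≈ 8 cup
diced tomatoes: 100 g × 7/2 = 350 g
soy sauce: 175 g × 7/2 ÷ 28.35 g/oz ≈ 22 oz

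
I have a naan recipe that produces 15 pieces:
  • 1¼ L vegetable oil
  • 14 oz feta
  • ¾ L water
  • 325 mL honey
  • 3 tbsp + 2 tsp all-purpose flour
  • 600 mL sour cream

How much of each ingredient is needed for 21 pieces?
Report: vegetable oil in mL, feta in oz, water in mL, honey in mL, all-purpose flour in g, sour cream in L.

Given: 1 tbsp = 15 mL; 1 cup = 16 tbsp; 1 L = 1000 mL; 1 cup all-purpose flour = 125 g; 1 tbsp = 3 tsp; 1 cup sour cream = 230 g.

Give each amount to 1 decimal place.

Scaling factor: 21/15 = 7/5 = 1.4.
vegetable oil: 1.25 L × 7/5 × 1000 mL/L = 1750.0 mL
feta: 14 oz × 7/5 = 19.6 oz
water: 0.75 L × 7/5 × 1000 mL/L = 1050.0 mL
honey: 325 mL × 7/5 = 455.0 mL
all-purpose flour: (3 tbsp + 2 tsp = 11/3 tbsp) × 7/5 ÷ 16 tbsp/cup × 125 g/cup ≈ 40.1 g
sour cream: 600 mL × 7/5 ÷ 1000 mL/L ≈ 0.8 L

vegetable oil: 1750.0 mL; feta: 19.6 oz; water: 1050.0 mL; honey: 455.0 mL; all-purpose flour: 40.1 g; sour cream: 0.8 L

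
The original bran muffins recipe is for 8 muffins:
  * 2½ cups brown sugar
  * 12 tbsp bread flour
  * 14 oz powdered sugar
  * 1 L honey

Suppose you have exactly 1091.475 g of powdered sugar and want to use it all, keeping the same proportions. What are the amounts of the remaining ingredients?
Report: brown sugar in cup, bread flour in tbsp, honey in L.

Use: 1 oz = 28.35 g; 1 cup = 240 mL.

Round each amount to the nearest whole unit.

The original recipe has 396.9 g of powdered sugar, so the scaling factor is 1091.475 ÷ 396.9 = 11/4 = 2.75.
brown sugar: 2.5 cup × 11/4 ≈ 7 cup
bread flour: 12 tbsp × 11/4 = 33 tbsp
honey: 1 L × 11/4 ≈ 3 L

brown sugar: 7 cup; bread flour: 33 tbsp; honey: 3 L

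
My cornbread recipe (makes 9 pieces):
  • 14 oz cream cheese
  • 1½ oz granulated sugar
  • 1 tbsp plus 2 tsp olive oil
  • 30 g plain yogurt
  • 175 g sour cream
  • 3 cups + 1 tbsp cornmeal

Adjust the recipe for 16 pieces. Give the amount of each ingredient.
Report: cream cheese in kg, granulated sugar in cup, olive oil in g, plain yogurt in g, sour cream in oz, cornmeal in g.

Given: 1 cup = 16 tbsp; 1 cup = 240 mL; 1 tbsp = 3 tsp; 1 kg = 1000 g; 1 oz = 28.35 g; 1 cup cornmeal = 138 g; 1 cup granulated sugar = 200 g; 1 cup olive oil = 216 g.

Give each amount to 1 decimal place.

cream cheese: 0.7 kg; granulated sugar: 0.4 cup; olive oil: 40.0 g; plain yogurt: 53.3 g; sour cream: 11.0 oz; cornmeal: 751.3 g

Scaling factor: 16/9.
cream cheese: 14 oz × 16/9 × 28.35 g/oz ÷ 1000 g/kg ≈ 0.7 kg
granulated sugar: 1.5 oz × 16/9 × 28.35 g/oz ÷ 200 g/cup ≈ 0.4 cup
olive oil: (1 tbsp + 2 tsp = 5/3 tbsp) × 16/9 ÷ 16 tbsp/cup × 216 g/cup = 40.0 g
plain yogurt: 30 g × 16/9 ≈ 53.3 g
sour cream: 175 g × 16/9 ÷ 28.35 g/oz ≈ 11.0 oz
cornmeal: (3 cup + 1 tbsp = 3.0625 cup) × 16/9 × 138 g/cup ≈ 751.3 g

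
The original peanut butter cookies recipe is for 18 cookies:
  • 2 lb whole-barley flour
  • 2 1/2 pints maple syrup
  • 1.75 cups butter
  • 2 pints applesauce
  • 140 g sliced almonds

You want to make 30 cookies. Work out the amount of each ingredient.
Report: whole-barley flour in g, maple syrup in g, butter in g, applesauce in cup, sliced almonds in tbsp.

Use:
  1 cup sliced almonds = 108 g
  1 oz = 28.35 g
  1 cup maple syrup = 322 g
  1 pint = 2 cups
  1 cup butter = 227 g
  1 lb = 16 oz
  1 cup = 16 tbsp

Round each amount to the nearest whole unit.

Scaling factor: 30/18 = 5/3.
whole-barley flour: 2 lb × 5/3 × 16 oz/lb × 28.35 g/oz = 1512 g
maple syrup: 2.5 pint × 5/3 × 2 cup/pint × 322 g/cup ≈ 2683 g
butter: 1.75 cup × 5/3 × 227 g/cup ≈ 662 g
applesauce: 2 pint × 5/3 × 2 cup/pint ≈ 7 cup
sliced almonds: 140 g × 5/3 ÷ 108 g/cup × 16 tbsp/cup ≈ 35 tbsp

whole-barley flour: 1512 g; maple syrup: 2683 g; butter: 662 g; applesauce: 7 cup; sliced almonds: 35 tbsp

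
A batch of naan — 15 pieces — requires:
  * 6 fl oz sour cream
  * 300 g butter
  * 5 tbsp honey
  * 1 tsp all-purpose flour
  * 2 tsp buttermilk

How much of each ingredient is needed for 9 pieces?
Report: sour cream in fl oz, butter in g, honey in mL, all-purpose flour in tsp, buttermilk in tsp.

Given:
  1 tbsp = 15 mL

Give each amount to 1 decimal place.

sour cream: 3.6 fl oz; butter: 180.0 g; honey: 45.0 mL; all-purpose flour: 0.6 tsp; buttermilk: 1.2 tsp

Scaling factor: 9/15 = 3/5 = 0.6.
sour cream: 6 fl oz × 3/5 = 3.6 fl oz
butter: 300 g × 3/5 = 180.0 g
honey: 5 tbsp × 3/5 × 15 mL/tbsp = 45.0 mL
all-purpose flour: 1 tsp × 3/5 = 0.6 tsp
buttermilk: 2 tsp × 3/5 = 1.2 tsp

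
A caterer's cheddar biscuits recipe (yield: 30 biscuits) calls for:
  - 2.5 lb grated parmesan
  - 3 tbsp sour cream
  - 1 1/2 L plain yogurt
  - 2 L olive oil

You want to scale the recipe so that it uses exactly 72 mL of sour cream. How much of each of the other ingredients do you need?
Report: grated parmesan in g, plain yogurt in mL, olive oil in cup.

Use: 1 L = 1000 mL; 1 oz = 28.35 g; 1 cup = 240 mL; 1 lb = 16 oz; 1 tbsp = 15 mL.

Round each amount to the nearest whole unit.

The original recipe has 45 mL of sour cream, so the scaling factor is 72 ÷ 45 = 8/5 = 1.6.
grated parmesan: 2.5 lb × 8/5 × 16 oz/lb × 28.35 g/oz ≈ 1814 g
plain yogurt: 1.5 L × 8/5 × 1000 mL/L = 2400 mL
olive oil: 2 L × 8/5 × 1000 mL/L ÷ 240 mL/cup ≈ 13 cup

grated parmesan: 1814 g; plain yogurt: 2400 mL; olive oil: 13 cup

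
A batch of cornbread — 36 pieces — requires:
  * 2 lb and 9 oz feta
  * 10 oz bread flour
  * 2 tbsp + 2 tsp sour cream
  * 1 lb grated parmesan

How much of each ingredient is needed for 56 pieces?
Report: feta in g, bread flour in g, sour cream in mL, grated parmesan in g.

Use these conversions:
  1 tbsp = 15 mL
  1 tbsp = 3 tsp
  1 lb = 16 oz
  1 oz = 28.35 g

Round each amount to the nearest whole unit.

feta: 1808 g; bread flour: 441 g; sour cream: 62 mL; grated parmesan: 706 g

Scaling factor: 56/36 = 14/9.
feta: (2 lb + 9 oz = 2.5625 lb) × 14/9 × 16 oz/lb × 28.35 g/oz ≈ 1808 g
bread flour: 10 oz × 14/9 × 28.35 g/oz = 441 g
sour cream: (2 tbsp + 2 tsp = 8/3 tbsp) × 14/9 × 15 mL/tbsp ≈ 62 mL
grated parmesan: 1 lb × 14/9 × 16 oz/lb × 28.35 g/oz ≈ 706 g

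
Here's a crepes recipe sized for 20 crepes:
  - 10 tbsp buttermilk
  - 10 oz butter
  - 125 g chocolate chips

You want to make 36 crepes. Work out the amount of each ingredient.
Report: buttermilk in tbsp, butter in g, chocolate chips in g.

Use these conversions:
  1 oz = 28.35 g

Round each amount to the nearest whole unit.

Scaling factor: 36/20 = 9/5 = 1.8.
buttermilk: 10 tbsp × 9/5 = 18 tbsp
butter: 10 oz × 9/5 × 28.35 g/oz ≈ 510 g
chocolate chips: 125 g × 9/5 = 225 g

buttermilk: 18 tbsp; butter: 510 g; chocolate chips: 225 g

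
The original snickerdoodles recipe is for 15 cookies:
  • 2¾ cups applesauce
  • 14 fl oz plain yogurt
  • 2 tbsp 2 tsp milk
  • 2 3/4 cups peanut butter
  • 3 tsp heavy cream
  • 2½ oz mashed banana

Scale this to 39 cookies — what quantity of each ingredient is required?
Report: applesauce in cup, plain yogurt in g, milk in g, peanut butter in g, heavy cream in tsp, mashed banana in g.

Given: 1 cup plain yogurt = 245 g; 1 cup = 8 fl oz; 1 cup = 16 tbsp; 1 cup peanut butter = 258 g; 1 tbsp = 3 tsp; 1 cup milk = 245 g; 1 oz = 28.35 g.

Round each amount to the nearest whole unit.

Scaling factor: 39/15 = 13/5 = 2.6.
applesauce: 2.75 cup × 13/5 ≈ 7 cup
plain yogurt: 14 fl oz × 13/5 ÷ 8 fl oz/cup × 245 g/cup ≈ 1115 g
milk: (2 tbsp + 2 tsp = 8/3 tbsp) × 13/5 ÷ 16 tbsp/cup × 245 g/cup ≈ 106 g
peanut butter: 2.75 cup × 13/5 × 258 g/cup ≈ 1845 g
heavy cream: 3 tsp × 13/5 ≈ 8 tsp
mashed banana: 2.5 oz × 13/5 × 28.35 g/oz ≈ 184 g

applesauce: 7 cup; plain yogurt: 1115 g; milk: 106 g; peanut butter: 1845 g; heavy cream: 8 tsp; mashed banana: 184 g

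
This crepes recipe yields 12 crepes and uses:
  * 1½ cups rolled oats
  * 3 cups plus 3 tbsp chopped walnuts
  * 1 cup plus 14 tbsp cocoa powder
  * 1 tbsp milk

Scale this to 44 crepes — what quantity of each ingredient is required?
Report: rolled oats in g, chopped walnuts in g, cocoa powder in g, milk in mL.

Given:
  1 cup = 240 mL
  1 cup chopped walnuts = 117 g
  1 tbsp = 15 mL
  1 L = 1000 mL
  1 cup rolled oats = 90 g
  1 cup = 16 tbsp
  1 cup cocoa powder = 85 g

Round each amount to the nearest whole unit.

Scaling factor: 44/12 = 11/3.
rolled oats: 1.5 cup × 11/3 × 90 g/cup = 495 g
chopped walnuts: (3 cup + 3 tbsp = 3.1875 cup) × 11/3 × 117 g/cup ≈ 1367 g
cocoa powder: (1 cup + 14 tbsp = 1.875 cup) × 11/3 × 85 g/cup ≈ 584 g
milk: 1 tbsp × 11/3 × 15 mL/tbsp = 55 mL

rolled oats: 495 g; chopped walnuts: 1367 g; cocoa powder: 584 g; milk: 55 mL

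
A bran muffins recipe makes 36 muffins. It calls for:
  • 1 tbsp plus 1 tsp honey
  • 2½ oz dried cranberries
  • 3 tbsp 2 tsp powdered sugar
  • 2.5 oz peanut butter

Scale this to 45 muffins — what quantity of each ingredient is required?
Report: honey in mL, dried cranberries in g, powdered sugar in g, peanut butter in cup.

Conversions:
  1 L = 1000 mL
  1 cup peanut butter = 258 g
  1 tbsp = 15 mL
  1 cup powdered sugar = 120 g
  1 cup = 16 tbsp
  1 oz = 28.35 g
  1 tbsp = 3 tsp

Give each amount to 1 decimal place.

honey: 25.0 mL; dried cranberries: 88.6 g; powdered sugar: 34.4 g; peanut butter: 0.3 cup

Scaling factor: 45/36 = 5/4 = 1.25.
honey: (1 tbsp + 1 tsp = 4/3 tbsp) × 5/4 × 15 mL/tbsp = 25.0 mL
dried cranberries: 2.5 oz × 5/4 × 28.35 g/oz ≈ 88.6 g
powdered sugar: (3 tbsp + 2 tsp = 11/3 tbsp) × 5/4 ÷ 16 tbsp/cup × 120 g/cup ≈ 34.4 g
peanut butter: 2.5 oz × 5/4 × 28.35 g/oz ÷ 258 g/cup ≈ 0.3 cup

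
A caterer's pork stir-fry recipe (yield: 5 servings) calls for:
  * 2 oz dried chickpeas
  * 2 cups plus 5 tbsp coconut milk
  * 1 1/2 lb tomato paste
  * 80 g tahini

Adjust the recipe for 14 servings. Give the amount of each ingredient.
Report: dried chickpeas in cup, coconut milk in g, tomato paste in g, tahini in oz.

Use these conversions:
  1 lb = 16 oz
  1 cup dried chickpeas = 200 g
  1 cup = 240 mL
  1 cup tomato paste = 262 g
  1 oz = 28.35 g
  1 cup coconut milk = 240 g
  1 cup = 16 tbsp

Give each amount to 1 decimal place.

Scaling factor: 14/5 = 2.8.
dried chickpeas: 2 oz × 14/5 × 28.35 g/oz ÷ 200 g/cup ≈ 0.8 cup
coconut milk: (2 cup + 5 tbsp = 2.3125 cup) × 14/5 × 240 g/cup = 1554.0 g
tomato paste: 1.5 lb × 14/5 × 16 oz/lb × 28.35 g/oz ≈ 1905.1 g
tahini: 80 g × 14/5 ÷ 28.35 g/oz ≈ 7.9 oz

dried chickpeas: 0.8 cup; coconut milk: 1554.0 g; tomato paste: 1905.1 g; tahini: 7.9 oz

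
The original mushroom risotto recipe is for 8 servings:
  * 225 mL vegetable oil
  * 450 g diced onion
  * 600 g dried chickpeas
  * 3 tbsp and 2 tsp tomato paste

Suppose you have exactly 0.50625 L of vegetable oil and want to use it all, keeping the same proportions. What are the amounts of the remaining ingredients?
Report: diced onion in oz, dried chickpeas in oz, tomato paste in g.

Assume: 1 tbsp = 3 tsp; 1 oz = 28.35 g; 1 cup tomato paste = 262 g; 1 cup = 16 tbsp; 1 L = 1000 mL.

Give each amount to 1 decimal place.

diced onion: 35.7 oz; dried chickpeas: 47.6 oz; tomato paste: 135.1 g

The original recipe has 0.225 L of vegetable oil, so the scaling factor is 0.50625 ÷ 0.225 = 9/4 = 2.25.
diced onion: 450 g × 9/4 ÷ 28.35 g/oz ≈ 35.7 oz
dried chickpeas: 600 g × 9/4 ÷ 28.35 g/oz ≈ 47.6 oz
tomato paste: (3 tbsp + 2 tsp = 11/3 tbsp) × 9/4 ÷ 16 tbsp/cup × 262 g/cup ≈ 135.1 g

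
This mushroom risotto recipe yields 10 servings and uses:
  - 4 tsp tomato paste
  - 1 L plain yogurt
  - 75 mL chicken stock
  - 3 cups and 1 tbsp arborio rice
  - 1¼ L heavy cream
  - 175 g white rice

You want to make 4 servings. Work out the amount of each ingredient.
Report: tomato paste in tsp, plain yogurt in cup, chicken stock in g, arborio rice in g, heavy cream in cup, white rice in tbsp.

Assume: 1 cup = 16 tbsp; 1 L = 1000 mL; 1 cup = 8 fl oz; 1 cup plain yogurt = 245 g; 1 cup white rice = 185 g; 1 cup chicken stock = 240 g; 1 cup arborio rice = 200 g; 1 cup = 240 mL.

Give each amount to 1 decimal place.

Scaling factor: 4/10 = 2/5 = 0.4.
tomato paste: 4 tsp × 2/5 = 1.6 tsp
plain yogurt: 1 L × 2/5 × 1000 mL/L ÷ 240 mL/cup ≈ 1.7 cup
chicken stock: 75 mL × 2/5 ÷ 240 mL/cup × 240 g/cup = 30.0 g
arborio rice: (3 cup + 1 tbsp = 3.0625 cup) × 2/5 × 200 g/cup = 245.0 g
heavy cream: 1.25 L × 2/5 × 1000 mL/L ÷ 240 mL/cup ≈ 2.1 cup
white rice: 175 g × 2/5 ÷ 185 g/cup × 16 tbsp/cup ≈ 6.1 tbsp

tomato paste: 1.6 tsp; plain yogurt: 1.7 cup; chicken stock: 30.0 g; arborio rice: 245.0 g; heavy cream: 2.1 cup; white rice: 6.1 tbsp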